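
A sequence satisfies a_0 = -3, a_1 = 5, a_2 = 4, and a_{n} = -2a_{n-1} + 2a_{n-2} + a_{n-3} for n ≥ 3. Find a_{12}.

26349

The ordinary generating function has denominator 1 + 2y - 2y^2 - y^3.
Iterating the recurrence: a_0,…,a_{12} = -3, 5, 4, -1, 15, -28, 85, -211, 564, -1465, 3847, -10060, 26349.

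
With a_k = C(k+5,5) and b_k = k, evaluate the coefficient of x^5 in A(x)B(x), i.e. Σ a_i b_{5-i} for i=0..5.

330

Write out a_i and b_{5-i} for i = 0,…,5 and sum the products.
Σ = 1·5 + 6·4 + 21·3 + 56·2 + 126·1 + 252·0 = 330.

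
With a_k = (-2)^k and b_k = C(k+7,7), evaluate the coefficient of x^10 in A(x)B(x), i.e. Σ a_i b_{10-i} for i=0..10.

8868

This is [x^10] in the product of the two ordinary generating functions.
Σ = 1·19448 − 2·11440 + 4·6435 − 8·3432 + 16·1716 − 32·792 + 64·330 − 128·120 + 256·36 − 512·8 + 1024·1 = 8868.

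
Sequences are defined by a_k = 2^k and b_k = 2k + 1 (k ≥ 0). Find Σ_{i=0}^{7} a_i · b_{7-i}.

Write out a_i and b_{7-i} for i = 0,…,7 and sum the products.
Σ = 1·15 + 2·13 + 4·11 + 8·9 + 16·7 + 32·5 + 64·3 + 128·1 = 749.

749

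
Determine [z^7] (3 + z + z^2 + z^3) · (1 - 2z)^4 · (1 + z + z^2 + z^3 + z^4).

-39

(3 + z + z^2 + z^3) has coefficients 3,1,1,1 for degrees 0…3.
(1 - 2z)^4 has coefficients 1,-8,24,-32,16,0,0,0 for degrees 0…7.
Finally multiplying by (1 + z + z^2 + z^3 + z^4), the product of all factors after the first has coefficients 1,-7,17,-15,1,0,8,-16 for degrees 0…7.
[z^7] = 3·(-16) + 1·8 + 1·0 + 1·1 = -39.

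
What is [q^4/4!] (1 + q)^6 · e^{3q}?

The EGF product rule gives c_4 = Σ_{k_1+k_2=4} C(4; k_1,k_2) · ∏ g_i(k_i), where (1+q)^6 gives the falling factorial (6)_k; e^{3q} gives (3)^k.
g_1(k) for k = 0…4: 1, 6, 30, 120, 360.
g_2(k) for k = 0…4: 1, 3, 9, 27, 81.
c_4 = Σ_k C(4,k)·g_1(k)·g_2(4−k) = 1·1·81 + 4·6·27 + 6·30·9 + 4·120·3 + 1·360·1 = 81 + 648 + 1620 + 1440 + 360 = 4149.

4149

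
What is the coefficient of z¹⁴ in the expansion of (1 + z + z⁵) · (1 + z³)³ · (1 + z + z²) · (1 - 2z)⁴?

(1 + z + z⁵) has coefficients 1,1,0,0,0,1 for degrees 0…5.
(1 + z³)³ has coefficients 1,0,0,3,0,0,3,0,0,1,0,0,0,0,0 for degrees 0…14.
Multiplying by (1 + z + z²) gives running coefficients 1,1,1,3,3,3,3,3,3,1,1,1,0,0,0 for degrees 0…14.
Finally multiplying by (1 - 2z)⁴, the product of all factors after the first has coefficients 1,-7,17,-13,-13,35,-29,3,3,1,17,-31,32,8,-16 for degrees 0…14.
[z¹⁴] = 1·(-16) + 1·8 + 1·1 = -7.

-7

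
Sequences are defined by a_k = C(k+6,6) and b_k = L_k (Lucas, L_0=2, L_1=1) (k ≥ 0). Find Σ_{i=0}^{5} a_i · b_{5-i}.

1558

This is [x^5] in the product of the two ordinary generating functions.
Σ = 1·11 + 7·7 + 28·4 + 84·3 + 210·1 + 462·2 = 1558.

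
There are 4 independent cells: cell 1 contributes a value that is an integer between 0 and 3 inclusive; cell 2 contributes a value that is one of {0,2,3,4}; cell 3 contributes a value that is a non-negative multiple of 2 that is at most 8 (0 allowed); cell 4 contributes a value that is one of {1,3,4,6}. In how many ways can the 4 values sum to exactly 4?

The generating function for the choices is (1 + x + x² + x³)·(1 + x² + x³ + x⁴)·(1 + x² + x⁴ + x⁶ + x⁸)·(x + x³ + x⁴ + x⁶); the count is [x⁴].
(1 + x + x² + x³) has coefficients 1,1,1,1 for degrees 0…3.
(1 + x² + x³ + x⁴) has coefficients 1,0,1,1,1 for degrees 0…4.
Multiplying by (1 + x² + x⁴ + x⁶ + x⁸) gives running coefficients 1,0,2,1,3 for degrees 0…4.
Finally multiplying by (x + x³ + x⁴ + x⁶), the product of all factors after the first has coefficients 0,1,0,3,2 for degrees 0…4.
[x⁴] = 1·2 + 1·3 + 1·0 + 1·1 = 6.

6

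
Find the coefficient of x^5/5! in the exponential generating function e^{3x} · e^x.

1024

The EGF product rule gives c_5 = Σ_{k_1+k_2=5} C(5; k_1,k_2) · ∏ g_i(k_i), where e^{3x} gives (3)^k; e^x gives (1)^k.
g_1(k) for k = 0…5: 1, 3, 9, 27, 81, 243.
g_2(k) for k = 0…5: 1, 1, 1, 1, 1, 1.
c_5 = Σ_k C(5,k)·g_1(k)·g_2(5−k) = 1·1·1 + 5·3·1 + 10·9·1 + 10·27·1 + 5·81·1 + 1·243·1 = 1 + 15 + 90 + 270 + 405 + 243 = 1024.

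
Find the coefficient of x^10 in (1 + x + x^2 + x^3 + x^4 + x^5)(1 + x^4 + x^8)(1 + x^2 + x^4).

4

(1 + x + x^2 + x^3 + x^4 + x^5) has coefficients 1,1,1,1,1,1 for degrees 0…5.
(1 + x^4 + x^8) has coefficients 1,0,0,0,1,0,0,0,1,0,0 for degrees 0…10.
Finally multiplying by (1 + x^2 + x^4), the product of all factors after the first has coefficients 1,0,1,0,2,0,1,0,2,0,1 for degrees 0…10.
[x^10] = 1·1 + 1·0 + 1·2 + 1·0 + 1·1 + 1·0 = 4.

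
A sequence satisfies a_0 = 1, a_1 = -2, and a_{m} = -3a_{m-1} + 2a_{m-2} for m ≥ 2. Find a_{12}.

2587924

The ordinary generating function has denominator 1 + 3t - 2t^2.
Iterating the recurrence: a_0,…,a_{12} = 1, -2, 8, -28, 100, -356, 1268, -4516, 16084, -57284, 204020, -726628, 2587924.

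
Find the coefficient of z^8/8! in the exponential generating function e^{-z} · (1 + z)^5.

The EGF product rule gives c_8 = Σ_{k_1+k_2=8} C(8; k_1,k_2) · ∏ g_i(k_i), where e^{-z} gives (-1)^k; (1+z)^5 gives the falling factorial (5)_k.
g_1(k) for k = 0…8: 1, -1, 1, -1, 1, -1, 1, -1, 1.
g_2(k) for k = 0…8: 1, 5, 20, 60, 120, 120, 0, 0, 0.
c_8 = Σ_k C(8,k)·g_1(k)·g_2(8−k) = 56·(-1)·120 + 70·1·120 + 56·(-1)·60 + 28·1·20 + 8·(-1)·5 + 1·1·1 = −6720 + 8400 − 3360 + 560 − 40 + 1 = -1159.

-1159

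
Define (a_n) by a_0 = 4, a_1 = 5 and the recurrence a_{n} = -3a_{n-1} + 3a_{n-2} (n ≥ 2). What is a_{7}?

The ordinary generating function has denominator 1 + 3y - 3y^2.
Iterating the recurrence: a_0,…,a_{7} = 4, 5, -3, 24, -81, 315, -1188, 4509.

4509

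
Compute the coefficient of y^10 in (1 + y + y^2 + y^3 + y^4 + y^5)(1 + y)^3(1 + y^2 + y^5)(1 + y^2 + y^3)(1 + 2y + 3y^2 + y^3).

351

(1 + y + y^2 + y^3 + y^4 + y^5) has coefficients 1,1,1,1,1,1 for degrees 0…5.
(1 + y)^3 has coefficients 1,3,3,1,0,0,0,0,0,0,0 for degrees 0…10.
Multiplying by (1 + y^2 + y^5) gives running coefficients 1,3,4,4,3,2,3,3,1,0,0 for degrees 0…10.
Multiplying by (1 + y^2 + y^3) gives running coefficients 1,3,5,8,10,10,10,8,6,6,4 for degrees 0…10.
Finally multiplying by (1 + 2y + 3y^2 + y^3), the product of all factors after the first has coefficients 1,5,14,28,44,59,68,68,62,52,42 for degrees 0…10.
[y^10] = 1·42 + 1·52 + 1·62 + 1·68 + 1·68 + 1·59 = 351.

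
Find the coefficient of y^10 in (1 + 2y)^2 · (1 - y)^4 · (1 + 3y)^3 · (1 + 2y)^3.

-2304

(1 + 2y)^2 has coefficients 1,4,4 for degrees 0…2.
(1 - y)^4 has coefficients 1,-4,6,-4,1,0,0,0,0,0,0 for degrees 0…10.
Multiplying by (1 + 3y)^3 gives running coefficients 1,5,-3,-31,19,63,-81,27,0,0,0 for degrees 0…10.
Finally multiplying by (1 + 2y)^3, the product of all factors after the first has coefficients 1,11,39,19,-163,-219,277,449,-306,-324,216 for degrees 0…10.
[y^10] = 1·216 + 4·(-324) + 4·(-306) = -2304.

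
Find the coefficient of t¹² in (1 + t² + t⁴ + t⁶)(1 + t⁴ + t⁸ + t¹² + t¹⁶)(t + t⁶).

2

(1 + t² + t⁴ + t⁶) has coefficients 1,0,1,0,1,0,1 for degrees 0…6.
(1 + t⁴ + t⁸ + t¹² + t¹⁶) has coefficients 1,0,0,0,1,0,0,0,1,0,0,0,1 for degrees 0…12.
Finally multiplying by (t + t⁶), the product of all factors after the first has coefficients 0,1,0,0,0,1,1,0,0,1,1,0,0 for degrees 0…12.
[t¹²] = 1·0 + 1·1 + 1·0 + 1·1 = 2.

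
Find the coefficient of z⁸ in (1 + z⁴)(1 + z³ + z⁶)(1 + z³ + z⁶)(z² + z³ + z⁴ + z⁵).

6

(1 + z⁴) has coefficients 1,0,0,0,1 for degrees 0…4.
(1 + z³ + z⁶) has coefficients 1,0,0,1,0,0,1,0,0 for degrees 0…8.
Multiplying by (1 + z³ + z⁶) gives running coefficients 1,0,0,2,0,0,3,0,0 for degrees 0…8.
Finally multiplying by (z² + z³ + z⁴ + z⁵), the product of all factors after the first has coefficients 0,0,1,1,1,3,2,2,5 for degrees 0…8.
[z⁸] = 1·5 + 1·1 = 6.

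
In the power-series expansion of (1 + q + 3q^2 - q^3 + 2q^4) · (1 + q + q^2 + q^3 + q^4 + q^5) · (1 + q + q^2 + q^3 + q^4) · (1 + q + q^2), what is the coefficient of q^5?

(1 + q + 3q^2 - q^3 + 2q^4) has coefficients 1,1,3,-1,2 for degrees 0…4.
(1 + q + q^2 + q^3 + q^4 + q^5) has coefficients 1,1,1,1,1,1 for degrees 0…5.
Multiplying by (1 + q + q^2 + q^3 + q^4) gives running coefficients 1,2,3,4,5,5 for degrees 0…5.
Finally multiplying by (1 + q + q^2), the product of all factors after the first has coefficients 1,3,6,9,12,14 for degrees 0…5.
[q^5] = 1·14 + 1·12 + 3·9 − 1·6 + 2·3 = 53.

53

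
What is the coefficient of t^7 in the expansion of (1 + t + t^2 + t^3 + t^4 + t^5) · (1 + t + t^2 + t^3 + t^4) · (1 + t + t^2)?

(1 + t + t^2 + t^3 + t^4 + t^5) has coefficients 1,1,1,1,1,1 for degrees 0…5.
(1 + t + t^2 + t^3 + t^4) has coefficients 1,1,1,1,1,0,0,0 for degrees 0…7.
Finally multiplying by (1 + t + t^2), the product of all factors after the first has coefficients 1,2,3,3,3,2,1,0 for degrees 0…7.
[t^7] = 1·0 + 1·1 + 1·2 + 1·3 + 1·3 + 1·3 = 12.

12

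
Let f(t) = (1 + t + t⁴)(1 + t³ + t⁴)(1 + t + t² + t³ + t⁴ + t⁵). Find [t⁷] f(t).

(1 + t + t⁴) has coefficients 1,1,0,0,1 for degrees 0…4.
(1 + t³ + t⁴) has coefficients 1,0,0,1,1,0,0,0 for degrees 0…7.
Finally multiplying by (1 + t + t² + t³ + t⁴ + t⁵), the product of all factors after the first has coefficients 1,1,1,2,3,3,2,2 for degrees 0…7.
[t⁷] = 1·2 + 1·2 + 1·2 = 6.

6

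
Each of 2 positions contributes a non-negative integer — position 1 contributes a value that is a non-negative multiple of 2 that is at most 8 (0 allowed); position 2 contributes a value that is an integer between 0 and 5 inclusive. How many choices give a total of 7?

3

The generating function for the choices is (1 + t² + t⁴ + t⁶ + t⁸)·(1 + t + t² + t³ + t⁴ + t⁵); the count is [t⁷].
(1 + t² + t⁴ + t⁶ + t⁸) has coefficients 1,0,1,0,1,0,1,0 for degrees 0…7.
(1 + t + t² + t³ + t⁴ + t⁵) has coefficients 1,1,1,1,1,1,0,0 for degrees 0…7.
[t⁷] = 1·0 + 1·1 + 1·1 + 1·1 = 3.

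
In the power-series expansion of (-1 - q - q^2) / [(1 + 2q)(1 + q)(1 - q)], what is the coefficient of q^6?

Partial fractions give a closed form: a_n = (-1)·(-2)^n + (1/2)·(-1)^n + (-1/2)·1^n.
At n = 6: a_6 = -64.

-64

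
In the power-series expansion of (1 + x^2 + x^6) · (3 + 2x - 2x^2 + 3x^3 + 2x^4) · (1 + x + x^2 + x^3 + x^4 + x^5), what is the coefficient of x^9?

(1 + x^2 + x^6) has coefficients 1,0,1,0,0,0,1 for degrees 0…6.
(3 + 2x - 2x^2 + 3x^3 + 2x^4) has coefficients 3,2,-2,3,2,0,0,0,0,0 for degrees 0…9.
Finally multiplying by (1 + x + x^2 + x^3 + x^4 + x^5), the product of all factors after the first has coefficients 3,5,3,6,8,8,5,3,5,2 for degrees 0…9.
[x^9] = 1·2 + 1·3 + 1·6 = 11.

11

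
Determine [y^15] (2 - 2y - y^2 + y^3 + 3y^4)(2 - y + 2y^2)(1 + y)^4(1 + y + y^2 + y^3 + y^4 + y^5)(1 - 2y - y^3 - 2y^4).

-371

(2 - 2y - y^2 + y^3 + 3y^4) has coefficients 2,-2,-1,1,3 for degrees 0…4.
(2 - y + 2y^2) has coefficients 2,-1,2,0,0,0,0,0,0,0,0,0,0,0,0,0 for degrees 0…15.
Multiplying by (1 + y)^4 gives running coefficients 2,7,10,10,10,7,2,0,0,0,0,0,0,0,0,0 for degrees 0…15.
Multiplying by (1 + y + y^2 + y^3 + y^4 + y^5) gives running coefficients 2,9,19,29,39,46,46,39,29,19,9,2,0,0,0,0 for degrees 0…15.
Finally multiplying by (1 - 2y - y^3 - 2y^4), the product of all factors after the first has coefficients 2,5,1,-11,-32,-69,-113,-150,-173,-177,-160,-123,-81,-47,-20,-4 for degrees 0…15.
[y^15] = 2·(-4) − 2·(-20) − 1·(-47) + 1·(-81) + 3·(-123) = -371.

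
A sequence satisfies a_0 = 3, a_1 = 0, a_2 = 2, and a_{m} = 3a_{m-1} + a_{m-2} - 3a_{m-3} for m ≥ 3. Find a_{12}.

The ordinary generating function has denominator 1 - 3y - y^2 + 3y^3.
Iterating the recurrence: a_0,…,a_{12} = 3, 0, 2, -3, -7, -30, -88, -273, -817, -2460, -7378, -22143, -66427.

-66427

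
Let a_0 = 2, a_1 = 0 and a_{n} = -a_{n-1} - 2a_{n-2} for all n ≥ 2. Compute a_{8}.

-28

The ordinary generating function has denominator 1 + t + 2t^2.
Iterating the recurrence: a_0,…,a_{8} = 2, 0, -4, 4, 4, -12, 4, 20, -28.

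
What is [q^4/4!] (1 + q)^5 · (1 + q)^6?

7920

The EGF product rule gives c_4 = Σ_{k_1+k_2=4} C(4; k_1,k_2) · ∏ g_i(k_i), where (1+q)^5 gives the falling factorial (5)_k; (1+q)^6 gives the falling factorial (6)_k.
g_1(k) for k = 0…4: 1, 5, 20, 60, 120.
g_2(k) for k = 0…4: 1, 6, 30, 120, 360.
c_4 = Σ_k C(4,k)·g_1(k)·g_2(4−k) = 1·1·360 + 4·5·120 + 6·20·30 + 4·60·6 + 1·120·1 = 360 + 2400 + 3600 + 1440 + 120 = 7920.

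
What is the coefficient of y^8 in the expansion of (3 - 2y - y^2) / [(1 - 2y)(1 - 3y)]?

The denominator gives the recurrence a_n = 5a_(n−1) − 6a_(n−2) for n ≥ 3; the numerator fixes a_0 = 3, a_1 = 13, a_2 = 46.
Iterating: 3, 13, 46, 152, 484, 1508, 4636, 14132, 42844, so a_8 = 42844.

42844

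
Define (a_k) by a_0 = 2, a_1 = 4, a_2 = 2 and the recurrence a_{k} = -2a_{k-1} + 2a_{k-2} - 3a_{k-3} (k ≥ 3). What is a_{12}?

2

The ordinary generating function has denominator 1 + 2t - 2t^2 + 3t^3.
Iterating the recurrence: a_0,…,a_{12} = 2, 4, 2, -2, -4, -2, 2, 4, 2, -2, -4, -2, 2.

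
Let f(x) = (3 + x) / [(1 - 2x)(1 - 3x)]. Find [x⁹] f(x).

The denominator gives the recurrence a_n = 5a_(n−1) − 6a_(n−2) for n ≥ 2; the numerator fixes a_0 = 3, a_1 = 16.
Iterating: 3, 16, 62, 214, 698, 2206, 6842, 20974, 63818, 193246, so a_9 = 193246.

193246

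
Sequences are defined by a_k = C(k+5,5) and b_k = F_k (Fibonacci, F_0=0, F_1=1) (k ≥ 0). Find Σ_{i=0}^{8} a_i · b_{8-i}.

The convolution is the x^8 coefficient of A(x)B(x).
Σ = 1·21 + 6·13 + 21·8 + 56·5 + 126·3 + 252·2 + 462·1 + 792·1 + 1287·0 = 2683.

2683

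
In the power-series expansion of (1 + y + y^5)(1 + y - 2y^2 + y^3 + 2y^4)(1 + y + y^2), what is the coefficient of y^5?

5

(1 + y + y^5) has coefficients 1,1,0,0,0,1 for degrees 0…5.
(1 + y - 2y^2 + y^3 + 2y^4) has coefficients 1,1,-2,1,2,0 for degrees 0…5.
Finally multiplying by (1 + y + y^2), the product of all factors after the first has coefficients 1,2,0,0,1,3 for degrees 0…5.
[y^5] = 1·3 + 1·1 + 1·1 = 5.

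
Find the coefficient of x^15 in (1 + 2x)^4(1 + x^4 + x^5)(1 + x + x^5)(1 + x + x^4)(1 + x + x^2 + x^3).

(1 + 2x)^4 has coefficients 1,8,24,32,16 for degrees 0…4.
(1 + x^4 + x^5) has coefficients 1,0,0,0,1,1,0,0,0,0,0,0,0,0,0,0 for degrees 0…15.
Multiplying by (1 + x + x^5) gives running coefficients 1,1,0,0,1,3,1,0,0,1,1,0,0,0,0,0 for degrees 0…15.
Multiplying by (1 + x + x^4) gives running coefficients 1,2,1,0,2,5,4,1,1,4,3,1,0,1,1,0 for degrees 0…15.
Finally multiplying by (1 + x + x^2 + x^3), the product of all factors after the first has coefficients 1,3,4,4,5,8,11,12,11,10,9,9,8,5,3,2 for degrees 0…15.
[x^15] = 1·2 + 8·3 + 24·5 + 32·8 + 16·9 = 546.

546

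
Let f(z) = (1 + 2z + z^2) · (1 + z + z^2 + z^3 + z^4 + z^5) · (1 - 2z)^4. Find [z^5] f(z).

-12

(1 + 2z + z^2) has coefficients 1,2,1 for degrees 0…2.
(1 + z + z^2 + z^3 + z^4 + z^5) has coefficients 1,1,1,1,1,1 for degrees 0…5.
Finally multiplying by (1 - 2z)^4, the product of all factors after the first has coefficients 1,-7,17,-15,1,1 for degrees 0…5.
[z^5] = 1·1 + 2·1 + 1·(-15) = -12.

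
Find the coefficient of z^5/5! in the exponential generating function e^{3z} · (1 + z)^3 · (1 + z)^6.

129168

The EGF product rule gives c_5 = Σ_{k_1+k_2+k_3=5} C(5; k_1,k_2,k_3) · ∏ g_i(k_i), where e^{3z} gives (3)^k; (1+z)^3 gives the falling factorial (3)_k; (1+z)^6 gives the falling factorial (6)_k.
g_1(k) for k = 0…5: 1, 3, 9, 27, 81, 243.
g_2(k) for k = 0…5: 1, 3, 6, 6, 0, 0.
g_3(k) for k = 0…5: 1, 6, 30, 120, 360, 720.
First combine the last two factors: h(k) = Σ_j C(k,j)·g_2(j)·g_3(k−j) for k = 0…5: 1, 9, 72, 504, 3024, 15120.
c_5 = Σ_k C(5,k)·g_1(k)·h(5−k) = 1·1·15120 + 5·3·3024 + 10·9·504 + 10·27·72 + 5·81·9 + 1·243·1 = 15120 + 45360 + 45360 + 19440 + 3645 + 243 = 129168.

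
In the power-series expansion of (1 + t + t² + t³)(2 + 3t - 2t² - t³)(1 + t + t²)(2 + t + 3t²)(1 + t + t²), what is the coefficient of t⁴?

(1 + t + t² + t³) has coefficients 1,1,1,1 for degrees 0…3.
(2 + 3t - 2t² - t³) has coefficients 2,3,-2,-1,0 for degrees 0…4.
Multiplying by (1 + t + t²) gives running coefficients 2,5,3,0,-3 for degrees 0…4.
Multiplying by (2 + t + 3t²) gives running coefficients 4,12,17,18,3 for degrees 0…4.
Finally multiplying by (1 + t + t²), the product of all factors after the first has coefficients 4,16,33,47,38 for degrees 0…4.
[t⁴] = 1·38 + 1·47 + 1·33 + 1·16 = 134.

134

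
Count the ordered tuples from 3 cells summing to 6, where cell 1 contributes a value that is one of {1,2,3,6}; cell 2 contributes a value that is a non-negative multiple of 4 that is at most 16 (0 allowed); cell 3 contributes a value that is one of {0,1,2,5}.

4

The generating function for the choices is (z + z^2 + z^3 + z^6)·(1 + z^4 + z^8 + z^12 + z^16)·(1 + z + z^2 + z^5); the count is [z^6].
(z + z^2 + z^3 + z^6) has coefficients 0,1,1,1,0,0,1 for degrees 0…6.
(1 + z^4 + z^8 + z^12 + z^16) has coefficients 1,0,0,0,1,0,0 for degrees 0…6.
Finally multiplying by (1 + z + z^2 + z^5), the product of all factors after the first has coefficients 1,1,1,0,1,2,1 for degrees 0…6.
[z^6] = 1·2 + 1·1 + 1·0 + 1·1 = 4.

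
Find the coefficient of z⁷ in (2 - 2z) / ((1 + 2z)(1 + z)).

The denominator gives the recurrence a_n = −3a_(n−1) − 2a_(n−2) for n ≥ 3; the numerator fixes a_0 = 2, a_1 = -8, a_2 = 20.
Iterating: 2, -8, 20, -44, 92, -188, 380, -764, so a_7 = -764.

-764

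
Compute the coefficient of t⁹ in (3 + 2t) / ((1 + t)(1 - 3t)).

54128

The denominator gives the recurrence a_n = 2a_(n−1) + 3a_(n−2) for n ≥ 3; the numerator fixes a_0 = 3, a_1 = 8, a_2 = 25.
Iterating: 3, 8, 25, 74, 223, 668, 2005, 6014, 18043, 54128, so a_9 = 54128.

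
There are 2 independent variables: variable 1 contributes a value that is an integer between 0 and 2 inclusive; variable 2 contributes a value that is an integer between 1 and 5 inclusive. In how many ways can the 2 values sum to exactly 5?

3

The generating function for the choices is (1 + z + z²)·(z + z² + z³ + z⁴ + z⁵); the count is [z⁵].
(1 + z + z²) has coefficients 1,1,1 for degrees 0…2.
(z + z² + z³ + z⁴ + z⁵) has coefficients 0,1,1,1,1,1 for degrees 0…5.
[z⁵] = 1·1 + 1·1 + 1·1 = 3.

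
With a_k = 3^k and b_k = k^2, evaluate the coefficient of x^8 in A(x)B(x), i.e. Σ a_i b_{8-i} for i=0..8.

9796

This is [x^8] in the product of the two ordinary generating functions.
Σ = 1·64 + 3·49 + 9·36 + 27·25 + 81·16 + 243·9 + 729·4 + 2187·1 + 6561·0 = 9796.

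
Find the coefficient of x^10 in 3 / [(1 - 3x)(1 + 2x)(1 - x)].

Partial fractions give a closed form: a_n = (27/10)·3^n + (4/5)·(-2)^n + (-1/2)·1^n.
At n = 10: a_10 = 160251.

160251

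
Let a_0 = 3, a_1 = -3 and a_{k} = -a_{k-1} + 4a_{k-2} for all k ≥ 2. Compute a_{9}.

The ordinary generating function has denominator 1 + x - 4x^2.
Iterating the recurrence: a_0,…,a_{9} = 3, -3, 15, -27, 87, -195, 543, -1323, 3495, -8787.

-8787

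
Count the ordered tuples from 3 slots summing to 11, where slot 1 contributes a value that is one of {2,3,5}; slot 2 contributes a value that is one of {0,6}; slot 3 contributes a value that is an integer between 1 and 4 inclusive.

The generating function for the choices is (z² + z³ + z⁵)·(1 + z⁶)·(z + z² + z³ + z⁴); the count is [z¹¹].
(z² + z³ + z⁵) has coefficients 0,0,1,1,0,1 for degrees 0…5.
(1 + z⁶) has coefficients 1,0,0,0,0,0,1,0,0,0,0,0 for degrees 0…11.
Finally multiplying by (z + z² + z³ + z⁴), the product of all factors after the first has coefficients 0,1,1,1,1,0,0,1,1,1,1,0 for degrees 0…11.
[z¹¹] = 1·1 + 1·1 + 1·0 = 2.

2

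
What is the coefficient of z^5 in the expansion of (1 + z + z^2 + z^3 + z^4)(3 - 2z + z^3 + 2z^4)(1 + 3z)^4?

346

(1 + z + z^2 + z^3 + z^4) has coefficients 1,1,1,1,1 for degrees 0…4.
(3 - 2z + z^3 + 2z^4) has coefficients 3,-2,0,1,2,0 for degrees 0…5.
Finally multiplying by (1 + 3z)^4, the product of all factors after the first has coefficients 3,34,138,217,41,-84 for degrees 0…5.
[z^5] = 1·(-84) + 1·41 + 1·217 + 1·138 + 1·34 = 346.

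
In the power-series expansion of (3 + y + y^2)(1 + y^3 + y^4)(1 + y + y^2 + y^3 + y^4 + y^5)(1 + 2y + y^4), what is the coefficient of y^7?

43

(3 + y + y^2) has coefficients 3,1,1 for degrees 0…2.
(1 + y^3 + y^4) has coefficients 1,0,0,1,1,0,0,0 for degrees 0…7.
Multiplying by (1 + y + y^2 + y^3 + y^4 + y^5) gives running coefficients 1,1,1,2,3,3,2,2 for degrees 0…7.
Finally multiplying by (1 + 2y + y^4), the product of all factors after the first has coefficients 1,3,3,4,8,10,9,8 for degrees 0…7.
[y^7] = 3·8 + 1·9 + 1·10 = 43.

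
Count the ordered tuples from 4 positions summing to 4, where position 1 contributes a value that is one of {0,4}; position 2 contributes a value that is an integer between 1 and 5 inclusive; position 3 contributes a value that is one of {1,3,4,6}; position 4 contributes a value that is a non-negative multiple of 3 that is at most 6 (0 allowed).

The generating function for the choices is (1 + z^4)·(z + z^2 + z^3 + z^4 + z^5)·(z + z^3 + z^4 + z^6)·(1 + z^3 + z^6); the count is [z^4].
(1 + z^4) has coefficients 1,0,0,0,1 for degrees 0…4.
(z + z^2 + z^3 + z^4 + z^5) has coefficients 0,1,1,1,1 for degrees 0…4.
Multiplying by (z + z^3 + z^4 + z^6) gives running coefficients 0,0,1,1,2 for degrees 0…4.
Finally multiplying by (1 + z^3 + z^6), the product of all factors after the first has coefficients 0,0,1,1,2 for degrees 0…4.
[z^4] = 1·2 + 1·0 = 2.

2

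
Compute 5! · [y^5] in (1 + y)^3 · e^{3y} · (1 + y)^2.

14988

The EGF product rule gives c_5 = Σ_{k_1+k_2+k_3=5} C(5; k_1,k_2,k_3) · ∏ g_i(k_i), where (1+y)^3 gives the falling factorial (3)_k; e^{3y} gives (3)^k; (1+y)^2 gives the falling factorial (2)_k.
g_1(k) for k = 0…5: 1, 3, 6, 6, 0, 0.
g_2(k) for k = 0…5: 1, 3, 9, 27, 81, 243.
g_3(k) for k = 0…5: 1, 2, 2, 0, 0, 0.
First combine the last two factors: h(k) = Σ_j C(k,j)·g_2(j)·g_3(k−j) for k = 0…5: 1, 5, 23, 99, 405, 1593.
c_5 = Σ_k C(5,k)·g_1(k)·h(5−k) = 1·1·1593 + 5·3·405 + 10·6·99 + 10·6·23 = 1593 + 6075 + 5940 + 1380 = 14988.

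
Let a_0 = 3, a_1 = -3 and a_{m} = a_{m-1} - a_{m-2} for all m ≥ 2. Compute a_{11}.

6

The ordinary generating function has denominator 1 - t + t^2.
Iterating the recurrence: a_0,…,a_{11} = 3, -3, -6, -3, 3, 6, 3, -3, -6, -3, 3, 6.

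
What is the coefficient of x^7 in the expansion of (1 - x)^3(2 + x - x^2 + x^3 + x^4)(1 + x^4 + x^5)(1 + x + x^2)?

(1 - x)^3 has coefficients 1,-3,3,-1 for degrees 0…3.
(2 + x - x^2 + x^3 + x^4) has coefficients 2,1,-1,1,1,0,0,0 for degrees 0…7.
Multiplying by (1 + x^4 + x^5) gives running coefficients 2,1,-1,1,3,3,0,0 for degrees 0…7.
Finally multiplying by (1 + x + x^2), the product of all factors after the first has coefficients 2,3,2,1,3,7,6,3 for degrees 0…7.
[x^7] = 1·3 − 3·6 + 3·7 − 1·3 = 3.

3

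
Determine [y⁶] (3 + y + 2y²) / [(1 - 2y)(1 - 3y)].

The denominator gives the recurrence a_n = 5a_(n−1) − 6a_(n−2) for n ≥ 3; the numerator fixes a_0 = 3, a_1 = 16, a_2 = 64.
Iterating: 3, 16, 64, 224, 736, 2336, 7264, so a_6 = 7264.

7264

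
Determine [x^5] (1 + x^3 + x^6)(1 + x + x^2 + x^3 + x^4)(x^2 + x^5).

3

(1 + x^3 + x^6) has coefficients 1,0,0,1,0,0 for degrees 0…5.
(1 + x + x^2 + x^3 + x^4) has coefficients 1,1,1,1,1,0 for degrees 0…5.
Finally multiplying by (x^2 + x^5), the product of all factors after the first has coefficients 0,0,1,1,1,2 for degrees 0…5.
[x^5] = 1·2 + 1·1 = 3.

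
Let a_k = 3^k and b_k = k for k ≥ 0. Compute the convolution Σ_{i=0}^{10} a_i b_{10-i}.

44281

Write out a_i and b_{10-i} for i = 0,…,10 and sum the products.
Σ = 1·10 + 3·9 + 9·8 + 27·7 + 81·6 + 243·5 + 729·4 + 2187·3 + 6561·2 + 19683·1 + 59049·0 = 44281.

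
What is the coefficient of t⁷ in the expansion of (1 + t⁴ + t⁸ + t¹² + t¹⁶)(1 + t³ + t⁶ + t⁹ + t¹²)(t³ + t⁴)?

2

(1 + t⁴ + t⁸ + t¹² + t¹⁶) has coefficients 1,0,0,0,1,0,0,0 for degrees 0…7.
(1 + t³ + t⁶ + t⁹ + t¹²) has coefficients 1,0,0,1,0,0,1,0 for degrees 0…7.
Finally multiplying by (t³ + t⁴), the product of all factors after the first has coefficients 0,0,0,1,1,0,1,1 for degrees 0…7.
[t⁷] = 1·1 + 1·1 = 2.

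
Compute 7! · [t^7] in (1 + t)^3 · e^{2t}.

The EGF product rule gives c_7 = Σ_{k_1+k_2=7} C(7; k_1,k_2) · ∏ g_i(k_i), where (1+t)^3 gives the falling factorial (3)_k; e^{2t} gives (2)^k.
g_1(k) for k = 0…7: 1, 3, 6, 6, 0, 0, 0, 0.
g_2(k) for k = 0…7: 1, 2, 4, 8, 16, 32, 64, 128.
c_7 = Σ_k C(7,k)·g_1(k)·g_2(7−k) = 1·1·128 + 7·3·64 + 21·6·32 + 35·6·16 = 128 + 1344 + 4032 + 3360 = 8864.

8864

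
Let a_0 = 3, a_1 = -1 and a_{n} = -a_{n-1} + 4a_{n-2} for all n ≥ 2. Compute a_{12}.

The ordinary generating function has denominator 1 + q - 4q^2.
Iterating the recurrence: a_0,…,a_{12} = 3, -1, 13, -17, 69, -137, 413, -961, 2613, -6457, 16909, -42737, 110373.

110373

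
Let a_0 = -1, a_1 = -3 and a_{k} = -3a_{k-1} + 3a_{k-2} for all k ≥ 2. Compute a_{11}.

-1121202

The ordinary generating function has denominator 1 + 3q - 3q^2.
Iterating the recurrence: a_0,…,a_{11} = -1, -3, 6, -27, 99, -378, 1431, -5427, 20574, -78003, 295731, -1121202.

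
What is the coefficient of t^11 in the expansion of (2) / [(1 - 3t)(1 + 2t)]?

Partial fractions give a closed form: a_n = (6/5)·3^n + (4/5)·(-2)^n.
At n = 11: a_11 = 210938.

210938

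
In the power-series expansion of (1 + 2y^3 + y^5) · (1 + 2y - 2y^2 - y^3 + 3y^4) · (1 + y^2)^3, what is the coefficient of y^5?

(1 + 2y^3 + y^5) has coefficients 1,0,0,2,0,1 for degrees 0…5.
(1 + 2y - 2y^2 - y^3 + 3y^4) has coefficients 1,2,-2,-1,3,0 for degrees 0…5.
Finally multiplying by (1 + y^2)^3, the product of all factors after the first has coefficients 1,2,1,5,0,3 for degrees 0…5.
[y^5] = 1·3 + 2·1 + 1·1 = 6.

6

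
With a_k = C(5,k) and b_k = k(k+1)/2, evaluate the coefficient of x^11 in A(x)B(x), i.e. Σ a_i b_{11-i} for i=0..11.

This is [x^11] in the product of the two ordinary generating functions.
Σ = 1·66 + 5·55 + 10·45 + 10·36 + 5·28 + 1·21 + 0·15 + 0·10 + 0·6 + 0·3 + 0·1 + 0·0 = 1312.

1312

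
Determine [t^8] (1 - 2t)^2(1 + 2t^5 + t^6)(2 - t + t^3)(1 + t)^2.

20

(1 - 2t)^2 has coefficients 1,-4,4 for degrees 0…2.
(1 + 2t^5 + t^6) has coefficients 1,0,0,0,0,2,1,0,0 for degrees 0…8.
Multiplying by (2 - t + t^3) gives running coefficients 2,-1,0,1,0,4,0,-1,2 for degrees 0…8.
Finally multiplying by (1 + t)^2, the product of all factors after the first has coefficients 2,3,0,0,2,5,8,3,0 for degrees 0…8.
[t^8] = 1·0 − 4·3 + 4·8 = 20.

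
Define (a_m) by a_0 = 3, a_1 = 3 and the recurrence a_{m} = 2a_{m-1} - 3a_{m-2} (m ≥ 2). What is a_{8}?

The ordinary generating function has denominator 1 - 2q + 3q^2.
Iterating the recurrence: a_0,…,a_{8} = 3, 3, -3, -15, -21, 3, 69, 129, 51.

51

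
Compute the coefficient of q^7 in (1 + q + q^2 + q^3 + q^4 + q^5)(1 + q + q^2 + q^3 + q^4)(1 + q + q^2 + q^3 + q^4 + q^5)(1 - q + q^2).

(1 + q + q^2 + q^3 + q^4 + q^5) has coefficients 1,1,1,1,1,1 for degrees 0…5.
(1 + q + q^2 + q^3 + q^4) has coefficients 1,1,1,1,1,0,0,0 for degrees 0…7.
Multiplying by (1 + q + q^2 + q^3 + q^4 + q^5) gives running coefficients 1,2,3,4,5,5,4,3 for degrees 0…7.
Finally multiplying by (1 - q + q^2), the product of all factors after the first has coefficients 1,1,2,3,4,4,4,4 for degrees 0…7.
[q^7] = 1·4 + 1·4 + 1·4 + 1·4 + 1·3 + 1·2 = 21.

21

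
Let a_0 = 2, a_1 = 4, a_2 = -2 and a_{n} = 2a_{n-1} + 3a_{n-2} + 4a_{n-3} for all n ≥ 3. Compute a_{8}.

The ordinary generating function has denominator 1 - 2q - 3q^2 - 4q^3.
Iterating the recurrence: a_0,…,a_{8} = 2, 4, -2, 16, 42, 124, 438, 1416, 4642.

4642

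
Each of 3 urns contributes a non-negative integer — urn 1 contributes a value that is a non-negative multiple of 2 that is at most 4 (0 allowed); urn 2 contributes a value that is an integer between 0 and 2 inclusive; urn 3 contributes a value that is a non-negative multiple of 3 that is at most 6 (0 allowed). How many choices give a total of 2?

The generating function for the choices is (1 + y² + y⁴)·(1 + y + y²)·(1 + y³ + y⁶); the count is [y²].
(1 + y² + y⁴) has coefficients 1,0,1 for degrees 0…2.
(1 + y + y²) has coefficients 1,1,1 for degrees 0…2.
Finally multiplying by (1 + y³ + y⁶), the product of all factors after the first has coefficients 1,1,1 for degrees 0…2.
[y²] = 1·1 + 1·1 = 2.

2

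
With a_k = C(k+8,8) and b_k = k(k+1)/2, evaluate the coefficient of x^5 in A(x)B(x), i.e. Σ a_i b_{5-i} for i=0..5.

1365

The convolution is the x^5 coefficient of A(x)B(x).
Σ = 1·15 + 9·10 + 45·6 + 165·3 + 495·1 + 1287·0 = 1365.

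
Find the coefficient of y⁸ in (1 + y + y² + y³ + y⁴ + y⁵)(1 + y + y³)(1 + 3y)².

25

(1 + y + y² + y³ + y⁴ + y⁵) has coefficients 1,1,1,1,1,1 for degrees 0…5.
(1 + y + y³) has coefficients 1,1,0,1,0,0,0,0,0 for degrees 0…8.
Finally multiplying by (1 + 3y)², the product of all factors after the first has coefficients 1,7,15,10,6,9,0,0,0 for degrees 0…8.
[y⁸] = 1·0 + 1·0 + 1·0 + 1·9 + 1·6 + 1·10 = 25.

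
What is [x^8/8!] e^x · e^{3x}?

The EGF product rule gives c_8 = Σ_{k_1+k_2=8} C(8; k_1,k_2) · ∏ g_i(k_i), where e^x gives (1)^k; e^{3x} gives (3)^k.
g_1(k) for k = 0…8: 1, 1, 1, 1, 1, 1, 1, 1, 1.
g_2(k) for k = 0…8: 1, 3, 9, 27, 81, 243, 729, 2187, 6561.
c_8 = Σ_k C(8,k)·g_1(k)·g_2(8−k) = 1·1·6561 + 8·1·2187 + 28·1·729 + 56·1·243 + 70·1·81 + 56·1·27 + 28·1·9 + 8·1·3 + 1·1·1 = 6561 + 17496 + 20412 + 13608 + 5670 + 1512 + 252 + 24 + 1 = 65536.

65536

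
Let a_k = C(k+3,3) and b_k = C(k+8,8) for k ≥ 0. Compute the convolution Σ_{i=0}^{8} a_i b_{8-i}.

125970

Write out a_i and b_{8-i} for i = 0,…,8 and sum the products.
Σ = 1·12870 + 4·6435 + 10·3003 + 20·1287 + 35·495 + 56·165 + 84·45 + 120·9 + 165·1 = 125970.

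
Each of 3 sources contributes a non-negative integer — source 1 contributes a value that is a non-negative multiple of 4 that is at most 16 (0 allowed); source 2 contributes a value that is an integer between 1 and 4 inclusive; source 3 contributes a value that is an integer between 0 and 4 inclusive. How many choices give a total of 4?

The generating function for the choices is (1 + t⁴ + t⁸ + t¹² + t¹⁶)·(t + t² + t³ + t⁴)·(1 + t + t² + t³ + t⁴); the count is [t⁴].
(1 + t⁴ + t⁸ + t¹² + t¹⁶) has coefficients 1,0,0,0,1 for degrees 0…4.
(t + t² + t³ + t⁴) has coefficients 0,1,1,1,1 for degrees 0…4.
Finally multiplying by (1 + t + t² + t³ + t⁴), the product of all factors after the first has coefficients 0,1,2,3,4 for degrees 0…4.
[t⁴] = 1·4 + 1·0 = 4.

4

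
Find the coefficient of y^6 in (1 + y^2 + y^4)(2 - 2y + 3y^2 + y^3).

(1 + y^2 + y^4) has coefficients 1,0,1,0,1 for degrees 0…4.
(2 - 2y + 3y^2 + y^3) has coefficients 2,-2,3,1,0,0,0 for degrees 0…6.
[y^6] = 1·0 + 1·0 + 1·3 = 3.

3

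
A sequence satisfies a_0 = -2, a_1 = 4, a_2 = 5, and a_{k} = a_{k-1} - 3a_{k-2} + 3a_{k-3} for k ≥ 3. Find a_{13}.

The ordinary generating function has denominator 1 - y + 3y^2 - 3y^3.
Iterating the recurrence: a_0,…,a_{13} = -2, 4, 5, -13, -16, 38, 47, -115, -142, 344, 425, -1033, -1276, 3098.

3098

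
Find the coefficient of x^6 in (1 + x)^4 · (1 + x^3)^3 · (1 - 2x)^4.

55

(1 + x)^4 has coefficients 1,4,6,4,1 for degrees 0…4.
(1 + x^3)^3 has coefficients 1,0,0,3,0,0,3 for degrees 0…6.
Finally multiplying by (1 - 2x)^4, the product of all factors after the first has coefficients 1,-8,24,-29,-8,72,-93 for degrees 0…6.
[x^6] = 1·(-93) + 4·72 + 6·(-8) + 4·(-29) + 1·24 = 55.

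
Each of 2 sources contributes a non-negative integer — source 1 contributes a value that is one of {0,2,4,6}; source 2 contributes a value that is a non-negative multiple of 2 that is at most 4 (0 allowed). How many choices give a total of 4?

The generating function for the choices is (1 + z² + z⁴ + z⁶)·(1 + z² + z⁴); the count is [z⁴].
(1 + z² + z⁴ + z⁶) has coefficients 1,0,1,0,1 for degrees 0…4.
(1 + z² + z⁴) has coefficients 1,0,1,0,1 for degrees 0…4.
[z⁴] = 1·1 + 1·1 + 1·1 = 3.

3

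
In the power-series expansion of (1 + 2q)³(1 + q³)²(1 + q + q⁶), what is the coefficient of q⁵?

36

(1 + 2q)³ has coefficients 1,6,12,8 for degrees 0…3.
(1 + q³)² has coefficients 1,0,0,2,0,0 for degrees 0…5.
Finally multiplying by (1 + q + q⁶), the product of all factors after the first has coefficients 1,1,0,2,2,0 for degrees 0…5.
[q⁵] = 1·0 + 6·2 + 12·2 + 8·0 = 36.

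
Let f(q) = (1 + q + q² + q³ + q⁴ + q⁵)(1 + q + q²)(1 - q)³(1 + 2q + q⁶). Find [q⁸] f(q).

2

(1 + q + q² + q³ + q⁴ + q⁵) has coefficients 1,1,1,1,1,1 for degrees 0…5.
(1 + q + q²) has coefficients 1,1,1,0,0,0,0,0,0 for degrees 0…8.
Multiplying by (1 - q)³ gives running coefficients 1,-2,1,-1,2,-1,0,0,0 for degrees 0…8.
Finally multiplying by (1 + 2q + q⁶), the product of all factors after the first has coefficients 1,0,-3,1,0,3,-1,-2,1 for degrees 0…8.
[q⁸] = 1·1 + 1·(-2) + 1·(-1) + 1·3 + 1·0 + 1·1 = 2.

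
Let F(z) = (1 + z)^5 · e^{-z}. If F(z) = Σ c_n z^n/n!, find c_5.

The EGF product rule gives c_5 = Σ_{k_1+k_2=5} C(5; k_1,k_2) · ∏ g_i(k_i), where (1+z)^5 gives the falling factorial (5)_k; e^{-z} gives (-1)^k.
g_1(k) for k = 0…5: 1, 5, 20, 60, 120, 120.
g_2(k) for k = 0…5: 1, -1, 1, -1, 1, -1.
c_5 = Σ_k C(5,k)·g_1(k)·g_2(5−k) = 1·1·(-1) + 5·5·1 + 10·20·(-1) + 10·60·1 + 5·120·(-1) + 1·120·1 = −1 + 25 − 200 + 600 − 600 + 120 = -56.

-56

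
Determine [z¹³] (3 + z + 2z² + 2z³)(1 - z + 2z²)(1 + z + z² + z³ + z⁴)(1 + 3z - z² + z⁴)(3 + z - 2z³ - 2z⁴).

(3 + z + 2z² + 2z³) has coefficients 3,1,2,2 for degrees 0…3.
(1 - z + 2z²) has coefficients 1,-1,2,0,0,0,0,0,0,0,0,0,0,0 for degrees 0…13.
Multiplying by (1 + z + z² + z³ + z⁴) gives running coefficients 1,0,2,2,2,1,2,0,0,0,0,0,0,0 for degrees 0…13.
Multiplying by (1 + 3z - z² + z⁴) gives running coefficients 1,3,1,8,7,5,5,7,0,1,2,0,0,0 for degrees 0…13.
Finally multiplying by (3 + z - 2z³ - 2z⁴), the product of all factors after the first has coefficients 3,10,6,23,21,14,2,-4,-17,-17,-17,-12,-2,-6 for degrees 0…13.
[z¹³] = 3·(-6) + 1·(-2) + 2·(-12) + 2·(-17) = -78.

-78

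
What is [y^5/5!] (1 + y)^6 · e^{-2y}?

The EGF product rule gives c_5 = Σ_{k_1+k_2=5} C(5; k_1,k_2) · ∏ g_i(k_i), where (1+y)^6 gives the falling factorial (6)_k; e^{-2y} gives (-2)^k.
g_1(k) for k = 0…5: 1, 6, 30, 120, 360, 720.
g_2(k) for k = 0…5: 1, -2, 4, -8, 16, -32.
c_5 = Σ_k C(5,k)·g_1(k)·g_2(5−k) = 1·1·(-32) + 5·6·16 + 10·30·(-8) + 10·120·4 + 5·360·(-2) + 1·720·1 = −32 + 480 − 2400 + 4800 − 3600 + 720 = -32.

-32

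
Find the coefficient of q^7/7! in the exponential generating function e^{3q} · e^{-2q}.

The EGF product rule gives c_7 = Σ_{k_1+k_2=7} C(7; k_1,k_2) · ∏ g_i(k_i), where e^{3q} gives (3)^k; e^{-2q} gives (-2)^k.
g_1(k) for k = 0…7: 1, 3, 9, 27, 81, 243, 729, 2187.
g_2(k) for k = 0…7: 1, -2, 4, -8, 16, -32, 64, -128.
c_7 = Σ_k C(7,k)·g_1(k)·g_2(7−k) = 1·1·(-128) + 7·3·64 + 21·9·(-32) + 35·27·16 + 35·81·(-8) + 21·243·4 + 7·729·(-2) + 1·2187·1 = −128 + 1344 − 6048 + 15120 − 22680 + 20412 − 10206 + 2187 = 1.

1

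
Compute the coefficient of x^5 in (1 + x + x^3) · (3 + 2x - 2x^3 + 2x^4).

2

(1 + x + x^3) has coefficients 1,1,0,1 for degrees 0…3.
(3 + 2x - 2x^3 + 2x^4) has coefficients 3,2,0,-2,2,0 for degrees 0…5.
[x^5] = 1·0 + 1·2 + 1·0 = 2.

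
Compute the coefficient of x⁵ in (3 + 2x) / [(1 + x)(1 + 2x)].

The denominator gives the recurrence a_n = −3a_(n−1) − 2a_(n−2) for n ≥ 2; the numerator fixes a_0 = 3, a_1 = -7.
Iterating: 3, -7, 15, -31, 63, -127, so a_5 = -127.

-127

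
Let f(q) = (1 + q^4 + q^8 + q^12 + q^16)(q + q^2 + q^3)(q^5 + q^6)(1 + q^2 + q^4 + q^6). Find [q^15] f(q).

6

(1 + q^4 + q^8 + q^12 + q^16) has coefficients 1,0,0,0,1,0,0,0,1,0,0,0,1,0,0,0 for degrees 0…15.
(q + q^2 + q^3) has coefficients 0,1,1,1,0,0,0,0,0,0,0,0,0,0,0,0 for degrees 0…15.
Multiplying by (q^5 + q^6) gives running coefficients 0,0,0,0,0,0,1,2,2,1,0,0,0,0,0,0 for degrees 0…15.
Finally multiplying by (1 + q^2 + q^4 + q^6), the product of all factors after the first has coefficients 0,0,0,0,0,0,1,2,3,3,3,3,3,3,2,1 for degrees 0…15.
[q^15] = 1·1 + 1·3 + 1·2 + 1·0 = 6.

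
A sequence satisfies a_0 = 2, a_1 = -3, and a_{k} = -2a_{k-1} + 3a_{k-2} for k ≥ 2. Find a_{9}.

The ordinary generating function has denominator 1 + 2x - 3x^2.
Iterating the recurrence: a_0,…,a_{9} = 2, -3, 12, -33, 102, -303, 912, -2733, 8202, -24603.

-24603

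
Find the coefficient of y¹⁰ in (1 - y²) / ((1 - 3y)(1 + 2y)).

31800

The denominator gives the recurrence a_n = a_(n−1) + 6a_(n−2) for n ≥ 3; the numerator fixes a_0 = 1, a_1 = 1, a_2 = 6.
Iterating: 1, 1, 6, 12, 48, 120, 408, 1128, 3576, 10344, 31800, so a_10 = 31800.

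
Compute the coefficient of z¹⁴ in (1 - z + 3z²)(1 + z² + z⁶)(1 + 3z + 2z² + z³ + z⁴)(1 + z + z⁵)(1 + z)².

33

(1 - z + 3z²) has coefficients 1,-1,3 for degrees 0…2.
(1 + z² + z⁶) has coefficients 1,0,1,0,0,0,1,0,0,0,0,0,0,0,0 for degrees 0…14.
Multiplying by (1 + 3z + 2z² + z³ + z⁴) gives running coefficients 1,3,3,4,3,1,2,3,2,1,1,0,0,0,0 for degrees 0…14.
Multiplying by (1 + z + z⁵) gives running coefficients 1,4,6,7,7,5,6,8,9,6,3,3,3,2,1 for degrees 0…14.
Finally multiplying by (1 + z)², the product of all factors after the first has coefficients 1,6,15,23,27,26,23,25,31,32,24,15,12,11,8 for degrees 0…14.
[z¹⁴] = 1·8 − 1·11 + 3·12 = 33.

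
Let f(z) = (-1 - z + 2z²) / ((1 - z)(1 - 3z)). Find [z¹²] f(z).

The denominator gives the recurrence a_n = 4a_(n−1) − 3a_(n−2) for n ≥ 3; the numerator fixes a_0 = -1, a_1 = -5, a_2 = -15.
Iterating: -1, -5, -15, -45, -135, -405, -1215, -3645, -10935, -32805, -98415, -295245, -885735, so a_12 = -885735.

-885735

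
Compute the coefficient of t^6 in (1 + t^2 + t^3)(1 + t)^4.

5

(1 + t^2 + t^3) has coefficients 1,0,1,1 for degrees 0…3.
(1 + t)^4 has coefficients 1,4,6,4,1,0,0 for degrees 0…6.
[t^6] = 1·0 + 1·1 + 1·4 = 5.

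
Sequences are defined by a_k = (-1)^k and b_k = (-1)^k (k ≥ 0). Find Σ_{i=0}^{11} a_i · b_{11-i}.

-12

The convolution is the x^11 coefficient of A(x)B(x).
Σ = 1·(-1) − 1·1 + 1·(-1) − 1·1 + 1·(-1) − 1·1 + 1·(-1) − 1·1 + 1·(-1) − 1·1 + 1·(-1) − 1·1 = -12.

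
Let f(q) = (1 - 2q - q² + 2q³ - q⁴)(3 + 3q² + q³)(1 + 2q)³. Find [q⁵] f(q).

(1 - 2q - q² + 2q³ - q⁴) has coefficients 1,-2,-1,2,-1 for degrees 0…4.
(3 + 3q² + q³) has coefficients 3,0,3,1,0,0 for degrees 0…5.
Finally multiplying by (1 + 2q)³, the product of all factors after the first has coefficients 3,18,39,43,42,36 for degrees 0…5.
[q⁵] = 1·36 − 2·42 − 1·43 + 2·39 − 1·18 = -31.

-31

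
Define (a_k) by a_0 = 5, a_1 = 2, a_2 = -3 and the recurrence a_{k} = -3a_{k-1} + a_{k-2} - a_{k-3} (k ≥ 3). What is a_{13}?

1334134

The ordinary generating function has denominator 1 + 3x - x^2 + x^3.
Iterating the recurrence: a_0,…,a_{13} = 5, 2, -3, 6, -23, 78, -263, 890, -3011, 10186, -34459, 116574, -394367, 1334134.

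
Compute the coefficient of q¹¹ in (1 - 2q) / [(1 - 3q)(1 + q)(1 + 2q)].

The denominator gives the recurrence a_n = 7a_(n−2) + 6a_(n−3) for n ≥ 3; the numerator fixes a_0 = 1, a_1 = -2, a_2 = 7.
Iterating: 1, -2, 7, -8, 37, -14, 211, 124, 1393, 2134, 10495, 23296, so a_11 = 23296.

23296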